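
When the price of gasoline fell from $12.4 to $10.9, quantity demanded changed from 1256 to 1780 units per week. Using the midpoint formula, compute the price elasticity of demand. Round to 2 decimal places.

%ΔQ = (1780 − 1256)/[(1256 + 1780)/2] = 524/1518 ≈ 0.3452.
%ΔP = (10.9 − 12.4)/[(12.4 + 10.9)/2] = -1.5/11.65 ≈ -0.1288.
Arc elasticity E = %ΔQ/%ΔP ≈ 0.3452/-0.1288 ≈ -2.68.
|E| > 1: demand is elastic over this range.

-2.68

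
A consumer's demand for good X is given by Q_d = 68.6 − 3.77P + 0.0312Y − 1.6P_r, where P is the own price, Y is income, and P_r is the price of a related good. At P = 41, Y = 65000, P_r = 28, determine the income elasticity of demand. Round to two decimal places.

Evaluating quantity at (P, Y, P_r) gives Q_d = 68.6 − 3.77(41) + 0.0312(65000) − 1.6(28) = 68.6 − 154.57 + 2028 − 44.8 = 1897.23.
∂Q_d/∂Y = +0.0312, so E_I = 0.0312·(65000/1897.23) ≈ 1.07.
E_I > 1: normal good (luxury).

1.07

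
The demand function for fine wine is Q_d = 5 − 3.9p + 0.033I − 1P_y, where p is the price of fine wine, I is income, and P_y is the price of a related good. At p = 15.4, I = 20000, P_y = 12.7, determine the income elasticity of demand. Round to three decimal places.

First evaluate Q_d: 5 − 3.9(15.4) + 0.033(20000) − 1(12.7) = 5 − 60.06 + 660 − 12.7 = 592.24.
∂Q_d/∂I = +0.033, so E_I = 0.033·(20000/592.24) ≈ 1.114.
E_I > 1: normal good (luxury).

1.114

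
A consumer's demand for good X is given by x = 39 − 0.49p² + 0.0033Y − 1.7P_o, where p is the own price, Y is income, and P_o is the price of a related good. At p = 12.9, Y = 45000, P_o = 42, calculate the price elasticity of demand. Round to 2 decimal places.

-4.72

Evaluating quantity at (p, Y, P_o) gives x = 39 − 0.49(12.9)² + 0.0033(45000) − 1.7(42) = 39 − 81.5409 + 148.5 − 71.4 = 34.5591.
∂x/∂p = −2·0.49·p = -12.642, so E_p = -12.642·(12.9/34.5591) ≈ -4.72.
|E_p| > 1: demand is elastic.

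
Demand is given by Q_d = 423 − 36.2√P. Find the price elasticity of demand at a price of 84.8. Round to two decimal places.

-1.86

At P = 84.8, Q_d = 89.6454.
dQ_d/dP = −36.2/(2√P) = −36.2/(2·9.2087).
Point elasticity E = (dQ_d/dP)·(P/Q_d) = -1.9655 × 84.8/89.6454 ≈ -1.86.
|E| > 1, so demand is elastic at this price.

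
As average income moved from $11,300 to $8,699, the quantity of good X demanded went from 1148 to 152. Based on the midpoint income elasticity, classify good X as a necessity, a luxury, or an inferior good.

%ΔQ = (152 − 1148)/[(1148+152)/2] = -996/650 ≈ -1.5323.
%ΔM = (8,699 − 11,300)/[(11,300+8,699)/2] = -2601/9999.5 ≈ -0.2601.
E_I = %ΔQ/%ΔM ≈ 5.891.
E_I > 1: normal good (luxury).

luxury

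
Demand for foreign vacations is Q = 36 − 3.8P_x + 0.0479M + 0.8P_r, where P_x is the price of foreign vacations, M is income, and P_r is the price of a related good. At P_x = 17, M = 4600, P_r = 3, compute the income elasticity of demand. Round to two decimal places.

Evaluating quantity at (P_x, M, P_r) gives Q = 36 − 3.8(17) + 0.0479(4600) + 0.8(3) = 36 − 64.6 + 220.34 + 2.4 = 194.14.
∂Q/∂M = +0.0479, so E_I = 0.0479·(4600/194.14) ≈ 1.13.
E_I > 1: normal good (luxury).

1.13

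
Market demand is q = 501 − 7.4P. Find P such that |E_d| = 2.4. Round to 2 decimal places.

47.79

Set −bP/(a − bP) = −2.4 ⇒ bP = 2.4(a − bP) ⇒ bP(1+2.4) = 2.4·a.
P = 2.4·501/(7.4·3.4) ≈ 47.79.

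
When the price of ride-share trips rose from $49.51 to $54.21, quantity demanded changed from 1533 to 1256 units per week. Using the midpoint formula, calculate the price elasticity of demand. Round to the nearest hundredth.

-2.19

%Δq = (1256 − 1533)/[(1533 + 1256)/2] = -277/1394.5 ≈ -0.1986.
%Δp = (54.21 − 49.51)/[(49.51 + 54.21)/2] = 4.7/51.86 ≈ 0.0906.
Arc elasticity E = %Δq/%Δp ≈ -0.1986/0.0906 ≈ -2.19.
|E| > 1: demand is elastic over this range.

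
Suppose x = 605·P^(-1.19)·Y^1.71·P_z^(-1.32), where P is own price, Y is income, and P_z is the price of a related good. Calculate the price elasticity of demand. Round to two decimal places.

For a Cobb–Douglas (constant-elasticity) form x = A·P^α·…, the elasticity with respect to P equals the exponent α at every point.
Here the exponent on P is -1.19, so the price elasticity of demand is -1.19.

-1.19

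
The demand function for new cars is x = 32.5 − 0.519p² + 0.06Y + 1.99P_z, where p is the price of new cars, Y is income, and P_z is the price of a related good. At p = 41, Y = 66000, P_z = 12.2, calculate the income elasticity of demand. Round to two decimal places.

Evaluating quantity at (p, Y, P_z) gives x = 32.5 − 0.519(41)² + 0.06(66000) + 1.99(12.2) = 32.5 − 872.439 + 3960 + 24.278 = 3144.339.
∂x/∂Y = +0.06, so E_I = 0.06·(66000/3144.339) ≈ 1.26.
E_I > 1: normal good (luxury).

1.26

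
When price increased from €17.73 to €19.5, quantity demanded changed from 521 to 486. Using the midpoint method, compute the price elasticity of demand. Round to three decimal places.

%Δq = (486 − 521)/[(521 + 486)/2] = -35/503.5 ≈ -0.0695.
%Δp = (19.5 − 17.73)/[(17.73 + 19.5)/2] = 1.77/18.615 ≈ 0.0951.
Arc elasticity E = %Δq/%Δp ≈ -0.0695/0.0951 ≈ -0.731.
|E| < 1: demand is inelastic over this range.

-0.731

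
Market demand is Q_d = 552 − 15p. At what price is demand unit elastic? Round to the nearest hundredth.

18.40

For linear demand Q_d = a − bp, E = −bp/(a − bp). |E| = 1 ⇒ bp = a − bp ⇒ p = a/(2b).
p = 552/(2·15) = 18.40.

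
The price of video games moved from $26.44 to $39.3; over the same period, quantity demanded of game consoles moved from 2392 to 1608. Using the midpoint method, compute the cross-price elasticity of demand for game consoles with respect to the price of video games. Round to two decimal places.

-1.00

%ΔQ_x = (1608 − 2392)/[(2392+1608)/2] = -784/2000 ≈ -0.3920.
%ΔP_y = (39.3 − 26.44)/[(26.44+39.3)/2] ≈ 0.3912.
E_xy = -0.3920/0.3912 ≈ -1.00.
E_xy < 0, so game consoles and video games are complements.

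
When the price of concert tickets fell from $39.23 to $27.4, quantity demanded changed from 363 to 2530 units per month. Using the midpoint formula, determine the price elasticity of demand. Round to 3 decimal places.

-4.219

%ΔQ = (2530 − 363)/[(363 + 2530)/2] = 2167/1446.5 ≈ 1.4981.
%Δp = (27.4 − 39.23)/[(39.23 + 27.4)/2] = -11.83/33.315 ≈ -0.3551.
Arc elasticity E = %ΔQ/%Δp ≈ 1.4981/-0.3551 ≈ -4.219.
|E| > 1: demand is elastic over this range.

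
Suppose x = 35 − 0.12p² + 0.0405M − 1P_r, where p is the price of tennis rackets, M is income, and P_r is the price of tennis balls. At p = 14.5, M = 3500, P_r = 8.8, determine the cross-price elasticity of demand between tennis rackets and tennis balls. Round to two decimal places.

Evaluating quantity at (p, M, P_r) gives x = 35 − 0.12(14.5)² + 0.0405(3500) − 1(8.8) = 35 − 25.23 + 141.75 − 8.8 = 142.72.
∂x/∂P_r = −1, so E_xy = -1·(8.8/142.72) ≈ -0.06.
E_xy < 0: the goods are complements.

-0.06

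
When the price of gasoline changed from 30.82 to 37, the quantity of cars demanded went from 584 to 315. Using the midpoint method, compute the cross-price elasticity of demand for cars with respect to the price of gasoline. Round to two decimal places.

%ΔQ_x = (315 − 584)/[(584+315)/2] = -269/449.5 ≈ -0.5984.
%ΔP_y = (37 − 30.82)/[(30.82+37)/2] ≈ 0.1822.
E_xy = -0.5984/0.1822 ≈ -3.28.
E_xy < 0, so cars and gasoline are complements.

-3.28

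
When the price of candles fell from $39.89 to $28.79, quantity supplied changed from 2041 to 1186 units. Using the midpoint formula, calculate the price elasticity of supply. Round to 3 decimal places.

1.639

%ΔQ = (1186 − 2041)/[(2041 + 1186)/2] = -855/1613.5 ≈ -0.5299.
%Δp = (28.79 − 39.89)/[(39.89 + 28.79)/2] = -11.1/34.34 ≈ -0.3232.
Arc elasticity E = %ΔQ/%Δp ≈ -0.5299/-0.3232 ≈ 1.639.
|E| > 1: supply is elastic over this range.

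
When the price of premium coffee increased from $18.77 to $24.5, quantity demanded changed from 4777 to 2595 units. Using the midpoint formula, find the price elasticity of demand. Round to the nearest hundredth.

-2.24

%Δq = (2595 − 4777)/[(4777 + 2595)/2] = -2182/3686 ≈ -0.5920.
%Δp = (24.5 − 18.77)/[(18.77 + 24.5)/2] = 5.73/21.635 ≈ 0.2648.
Arc elasticity E = %Δq/%Δp ≈ -0.5920/0.2648 ≈ -2.24.
|E| > 1: demand is elastic over this range.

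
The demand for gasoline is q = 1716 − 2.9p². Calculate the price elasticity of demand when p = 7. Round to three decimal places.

At p = 7, q = 1573.9.
dq/dp = −2·2.9·p = −40.6.
Point elasticity E = (dq/dp)·(p/q) = -40.6 × 7/1573.9 ≈ -0.181.
|E| < 1, so demand is inelastic at this price.

-0.181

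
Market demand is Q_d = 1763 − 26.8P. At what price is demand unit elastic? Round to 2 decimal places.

For linear demand Q_d = a − bP, E = −bP/(a − bP). |E| = 1 ⇒ bP = a − bP ⇒ P = a/(2b).
P = 1763/(2·26.8) ≈ 32.89.

32.89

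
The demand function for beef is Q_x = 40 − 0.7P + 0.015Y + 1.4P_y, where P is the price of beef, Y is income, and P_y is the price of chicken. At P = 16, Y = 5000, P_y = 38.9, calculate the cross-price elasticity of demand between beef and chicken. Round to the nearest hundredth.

0.34

Q_x = 40 − 0.7(16) + 0.015(5000) + 1.4(38.9) = 40 − 11.2 + 75 + 54.46 = 158.26.
∂Q_x/∂P_y = +1.4, so E_xy = 1.4·(38.9/158.26) ≈ 0.34.
E_xy > 0: the goods are substitutes.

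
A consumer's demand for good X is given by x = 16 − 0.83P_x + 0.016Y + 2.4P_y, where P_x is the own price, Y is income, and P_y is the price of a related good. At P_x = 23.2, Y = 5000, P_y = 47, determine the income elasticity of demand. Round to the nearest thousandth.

First evaluate x: 16 − 0.83(23.2) + 0.016(5000) + 2.4(47) = 16 − 19.256 + 80 + 112.8 = 189.544.
∂x/∂Y = +0.016, so E_I = 0.016·(5000/189.544) ≈ 0.422.
E_I ∈ (0,1): normal good (necessity).

0.422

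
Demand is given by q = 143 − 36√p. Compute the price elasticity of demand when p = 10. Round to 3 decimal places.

-1.952

At p = 10, q = 29.158.
dq/dp = −36/(2√p) = −36/(2·3.1623).
Point elasticity E = (dq/dp)·(p/q) = -5.6921 × 10/29.158 ≈ -1.952.
|E| > 1, so demand is elastic at this price.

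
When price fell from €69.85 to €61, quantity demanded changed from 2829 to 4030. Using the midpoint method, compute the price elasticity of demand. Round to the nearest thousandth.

-2.589

%ΔQ = (4030 − 2829)/[(2829 + 4030)/2] = 1201/3429.5 ≈ 0.3502.
%Δp = (61 − 69.85)/[(69.85 + 61)/2] = -8.85/65.425 ≈ -0.1353.
Arc elasticity E = %ΔQ/%Δp ≈ 0.3502/-0.1353 ≈ -2.589.
|E| > 1: demand is elastic over this range.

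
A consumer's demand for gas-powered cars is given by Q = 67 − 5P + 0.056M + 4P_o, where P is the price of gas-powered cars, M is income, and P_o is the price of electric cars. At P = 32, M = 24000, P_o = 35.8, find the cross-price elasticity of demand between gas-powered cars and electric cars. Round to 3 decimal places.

0.103

At the given point, Q = 67 − 5(32) + 0.056(24000) + 4(35.8) = 67 − 160 + 1344 + 143.2 = 1394.2.
∂Q/∂P_o = +4, so E_xy = 4·(35.8/1394.2) ≈ 0.103.
E_xy > 0: the goods are substitutes.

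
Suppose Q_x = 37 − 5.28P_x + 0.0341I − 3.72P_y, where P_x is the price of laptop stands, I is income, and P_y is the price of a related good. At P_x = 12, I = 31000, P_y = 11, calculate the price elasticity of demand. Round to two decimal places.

At the given point, Q_x = 37 − 5.28(12) + 0.0341(31000) − 3.72(11) = 37 − 63.36 + 1057.1 − 40.92 = 989.82.
∂Q_x/∂P_x = −5.28, so E_p = (−5.28)·(12/989.82) ≈ -0.06.
|E_p| < 1: demand is inelastic.

-0.06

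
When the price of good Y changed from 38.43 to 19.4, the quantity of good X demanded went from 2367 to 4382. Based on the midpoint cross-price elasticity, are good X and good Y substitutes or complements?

%ΔQ_x = (4382 − 2367)/[(2367+4382)/2] = 2015/3374.5 ≈ 0.5971.
%ΔP_y = (19.4 − 38.43)/[(38.43+19.4)/2] ≈ -0.6581.
E_xy = 0.5971/-0.6581 ≈ -0.907.
E_xy < 0, so the goods are complements.

complements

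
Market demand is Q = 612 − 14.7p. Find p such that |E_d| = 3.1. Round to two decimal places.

31.48

Set −bp/(a − bp) = −3.1 ⇒ bp = 3.1(a − bp) ⇒ bp(1+3.1) = 3.1·a.
p = 3.1·612/(14.7·4.1) ≈ 31.48.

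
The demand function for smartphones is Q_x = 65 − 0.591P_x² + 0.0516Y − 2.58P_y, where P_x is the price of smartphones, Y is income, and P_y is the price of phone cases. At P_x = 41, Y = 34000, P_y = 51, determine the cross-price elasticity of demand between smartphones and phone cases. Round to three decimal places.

-0.190

First evaluate Q_x: 65 − 0.591(41)² + 0.0516(34000) − 2.58(51) = 65 − 993.471 + 1754.4 − 131.58 = 694.349.
∂Q_x/∂P_y = −2.58, so E_xy = -2.58·(51/694.349) ≈ -0.190.
E_xy < 0: the goods are complements.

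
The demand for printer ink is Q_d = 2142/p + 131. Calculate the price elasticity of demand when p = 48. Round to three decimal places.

At p = 48, Q_d = 175.625.
dQ_d/dp = −2142/p² = −0.9297.
Point elasticity E = (dQ_d/dp)·(p/Q_d) = -0.9297 × 48/175.625 ≈ -0.254.
|E| < 1, so demand is inelastic at this price.

-0.254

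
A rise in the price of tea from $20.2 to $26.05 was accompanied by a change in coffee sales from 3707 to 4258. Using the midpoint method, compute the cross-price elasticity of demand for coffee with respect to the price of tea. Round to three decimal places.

%ΔQ_x = (4258 − 3707)/[(3707+4258)/2] = 551/3982.5 ≈ 0.1384.
%ΔP_y = (26.05 − 20.2)/[(20.2+26.05)/2] ≈ 0.2530.
E_xy = 0.1384/0.2530 ≈ 0.547.
E_xy > 0, so coffee and tea are substitutes.

0.547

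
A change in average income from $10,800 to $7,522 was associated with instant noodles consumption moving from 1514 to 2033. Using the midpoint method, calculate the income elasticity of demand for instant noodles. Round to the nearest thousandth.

%ΔQ = (2033 − 1514)/[(1514+2033)/2] = 519/1773.5 ≈ 0.2926.
%ΔY = (7,522 − 10,800)/[(10,800+7,522)/2] = -3278/9161 ≈ -0.3578.
E_I = %ΔQ/%ΔY ≈ -0.818.
E_I < 0: inferior good.

-0.818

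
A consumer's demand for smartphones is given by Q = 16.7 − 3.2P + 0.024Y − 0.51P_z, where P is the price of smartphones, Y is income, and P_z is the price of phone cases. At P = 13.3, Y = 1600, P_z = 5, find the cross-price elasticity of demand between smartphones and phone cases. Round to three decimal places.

Q = 16.7 − 3.2(13.3) + 0.024(1600) − 0.51(5) = 16.7 − 42.56 + 38.4 − 2.55 = 9.99.
∂Q/∂P_z = −0.51, so E_xy = -0.51·(5/9.99) ≈ -0.255.
E_xy < 0: the goods are complements.

-0.255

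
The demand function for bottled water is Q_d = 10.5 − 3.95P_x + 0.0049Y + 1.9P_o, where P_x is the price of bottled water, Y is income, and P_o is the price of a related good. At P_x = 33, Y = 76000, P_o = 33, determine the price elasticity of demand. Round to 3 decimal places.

Substituting, Q_d = 10.5 − 3.95(33) + 0.0049(76000) + 1.9(33) = 10.5 − 130.35 + 372.4 + 62.7 = 315.25.
∂Q_d/∂P_x = −3.95, so E_p = (−3.95)·(33/315.25) ≈ -0.413.
|E_p| < 1: demand is inelastic.

-0.413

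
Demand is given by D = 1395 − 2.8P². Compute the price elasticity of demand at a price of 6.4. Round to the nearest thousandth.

-0.179

At P = 6.4, D = 1280.312.
dD/dP = −2·2.8·P = −35.84.
Point elasticity E = (dD/dP)·(P/D) = -35.84 × 6.4/1280.312 ≈ -0.179.
|E| < 1, so demand is inelastic at this price.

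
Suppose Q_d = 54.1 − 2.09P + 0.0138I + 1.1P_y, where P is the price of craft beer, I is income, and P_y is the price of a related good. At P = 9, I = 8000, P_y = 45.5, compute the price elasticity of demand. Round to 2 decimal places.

-0.10

Q_d = 54.1 − 2.09(9) + 0.0138(8000) + 1.1(45.5) = 54.1 − 18.81 + 110.4 + 50.05 = 195.74.
∂Q_d/∂P = −2.09, so E_p = (−2.09)·(9/195.74) ≈ -0.10.
|E_p| < 1: demand is inelastic.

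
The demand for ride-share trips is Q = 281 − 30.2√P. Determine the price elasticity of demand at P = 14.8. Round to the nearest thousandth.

-0.352

At P = 14.8, Q = 164.8183.
dQ/dP = −30.2/(2√P) = −30.2/(2·3.8471).
Point elasticity E = (dQ/dP)·(P/Q) = -3.9251 × 14.8/164.8183 ≈ -0.352.
|E| < 1, so demand is inelastic at this price.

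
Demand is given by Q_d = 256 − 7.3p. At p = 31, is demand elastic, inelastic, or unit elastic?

elastic

At p = 31, Q_d = 29.7.
dQ_d/dp = −7.3.
Point elasticity E = (dQ_d/dp)·(p/Q_d) = -7.3 × 31/29.7 ≈ -7.620.
|E| ≈ 7.620 > 1, so demand is elastic.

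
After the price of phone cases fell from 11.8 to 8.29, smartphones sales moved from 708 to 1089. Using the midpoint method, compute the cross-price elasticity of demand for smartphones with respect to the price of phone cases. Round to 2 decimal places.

-1.21

%ΔQ_x = (1089 − 708)/[(708+1089)/2] = 381/898.5 ≈ 0.4240.
%ΔP_y = (8.29 − 11.8)/[(11.8+8.29)/2] ≈ -0.3494.
E_xy = 0.4240/-0.3494 ≈ -1.21.
E_xy < 0, so smartphones and phone cases are complements.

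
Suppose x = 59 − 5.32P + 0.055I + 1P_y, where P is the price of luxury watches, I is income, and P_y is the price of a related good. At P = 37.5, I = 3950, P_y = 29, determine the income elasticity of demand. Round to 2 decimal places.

Substituting, x = 59 − 5.32(37.5) + 0.055(3950) + 1(29) = 59 − 199.5 + 217.25 + 29 = 105.75.
∂x/∂I = +0.055, so E_I = 0.055·(3950/105.75) ≈ 2.05.
E_I > 1: normal good (luxury).

2.05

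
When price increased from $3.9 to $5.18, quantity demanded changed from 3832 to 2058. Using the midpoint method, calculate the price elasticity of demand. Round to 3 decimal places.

%Δq = (2058 − 3832)/[(3832 + 2058)/2] = -1774/2945 ≈ -0.6024.
%ΔP = (5.18 − 3.9)/[(3.9 + 5.18)/2] = 1.28/4.54 ≈ 0.2819.
Arc elasticity E = %Δq/%ΔP ≈ -0.6024/0.2819 ≈ -2.137.
|E| > 1: demand is elastic over this range.

-2.137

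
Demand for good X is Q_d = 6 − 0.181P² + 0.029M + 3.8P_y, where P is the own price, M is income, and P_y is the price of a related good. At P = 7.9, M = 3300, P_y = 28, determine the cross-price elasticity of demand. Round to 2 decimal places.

Substituting, Q_d = 6 − 0.181(7.9)² + 0.029(3300) + 3.8(28) = 6 − 11.2962 + 95.7 + 106.4 = 196.8038.
∂Q_d/∂P_y = +3.8, so E_xy = 3.8·(28/196.8038) ≈ 0.54.
E_xy > 0: the goods are substitutes.

0.54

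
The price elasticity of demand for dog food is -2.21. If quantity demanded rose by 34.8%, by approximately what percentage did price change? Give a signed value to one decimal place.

%ΔQ ≈ E × %ΔP ⇒ %ΔP = %ΔQ / E = (34.8%)/(-2.21) ≈ -15.7%.

-15.7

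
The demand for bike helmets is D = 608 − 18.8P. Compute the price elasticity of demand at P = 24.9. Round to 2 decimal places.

At P = 24.9, D = 139.88.
dD/dP = −18.8.
Point elasticity E = (dD/dP)·(P/D) = -18.8 × 24.9/139.88 ≈ -3.35.
|E| > 1, so demand is elastic at this price.

-3.35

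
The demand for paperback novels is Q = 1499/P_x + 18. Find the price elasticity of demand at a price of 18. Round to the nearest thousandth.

-0.822

At P_x = 18, Q = 101.2778.
dQ/dP_x = −1499/P_x² = −4.6265.
Point elasticity E = (dQ/dP_x)·(P_x/Q) = -4.6265 × 18/101.2778 ≈ -0.822.
|E| < 1, so demand is inelastic at this price.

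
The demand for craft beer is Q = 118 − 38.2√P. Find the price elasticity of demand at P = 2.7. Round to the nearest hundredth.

At P = 2.7, Q = 55.231.
dQ/dP = −38.2/(2√P) = −38.2/(2·1.6432).
Point elasticity E = (dQ/dP)·(P/Q) = -11.6239 × 2.7/55.231 ≈ -0.57.
|E| < 1, so demand is inelastic at this price.

-0.57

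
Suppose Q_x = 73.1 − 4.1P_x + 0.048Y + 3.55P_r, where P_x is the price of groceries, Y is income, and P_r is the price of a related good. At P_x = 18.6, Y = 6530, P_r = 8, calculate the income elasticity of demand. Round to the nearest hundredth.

0.93

Substituting, Q_x = 73.1 − 4.1(18.6) + 0.048(6530) + 3.55(8) = 73.1 − 76.26 + 313.44 + 28.4 = 338.68.
∂Q_x/∂Y = +0.048, so E_I = 0.048·(6530/338.68) ≈ 0.93.
E_I ∈ (0,1): normal good (necessity).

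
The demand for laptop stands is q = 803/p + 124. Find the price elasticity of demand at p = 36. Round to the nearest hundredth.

-0.15

At p = 36, q = 146.3056.
dq/dp = −803/p² = −0.6196.
Point elasticity E = (dq/dp)·(p/q) = -0.6196 × 36/146.3056 ≈ -0.15.
|E| < 1, so demand is inelastic at this price.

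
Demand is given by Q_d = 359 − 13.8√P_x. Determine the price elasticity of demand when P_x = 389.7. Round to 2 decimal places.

At P_x = 389.7, Q_d = 86.5767.
dQ_d/dP_x = −13.8/(2√P_x) = −13.8/(2·19.7408).
Point elasticity E = (dQ_d/dP_x)·(P_x/Q_d) = -0.3495 × 389.7/86.5767 ≈ -1.57.
|E| > 1, so demand is elastic at this price.

-1.57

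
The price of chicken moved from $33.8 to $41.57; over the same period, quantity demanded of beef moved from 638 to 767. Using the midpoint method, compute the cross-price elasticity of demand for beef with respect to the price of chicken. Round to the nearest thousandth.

%ΔQ_x = (767 − 638)/[(638+767)/2] = 129/702.5 ≈ 0.1836.
%ΔP_y = (41.57 − 33.8)/[(33.8+41.57)/2] ≈ 0.2062.
E_xy = 0.1836/0.2062 ≈ 0.891.
E_xy > 0, so beef and chicken are substitutes.

0.891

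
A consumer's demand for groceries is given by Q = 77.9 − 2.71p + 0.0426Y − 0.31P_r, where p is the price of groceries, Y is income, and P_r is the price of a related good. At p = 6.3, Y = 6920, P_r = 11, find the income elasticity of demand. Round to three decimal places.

0.837

Evaluating quantity at (p, Y, P_r) gives Q = 77.9 − 2.71(6.3) + 0.0426(6920) − 0.31(11) = 77.9 − 17.073 + 294.792 − 3.41 = 352.209.
∂Q/∂Y = +0.0426, so E_I = 0.0426·(6920/352.209) ≈ 0.837.
E_I ∈ (0,1): normal good (necessity).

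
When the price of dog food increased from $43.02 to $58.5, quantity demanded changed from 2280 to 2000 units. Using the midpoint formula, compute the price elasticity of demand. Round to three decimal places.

-0.429

%Δq = (2000 − 2280)/[(2280 + 2000)/2] = -280/2140 ≈ -0.1308.
%Δp = (58.5 − 43.02)/[(43.02 + 58.5)/2] = 15.48/50.76 ≈ 0.3050.
Arc elasticity E = %Δq/%Δp ≈ -0.1308/0.3050 ≈ -0.429.
|E| < 1: demand is inelastic over this range.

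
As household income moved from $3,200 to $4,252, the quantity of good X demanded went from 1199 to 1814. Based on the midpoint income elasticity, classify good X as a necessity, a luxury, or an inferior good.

%ΔQ = (1814 − 1199)/[(1199+1814)/2] = 615/1506.5 ≈ 0.4082.
%ΔI = (4,252 − 3,200)/[(3,200+4,252)/2] = 1052/3726 ≈ 0.2823.
E_I = %ΔQ/%ΔI ≈ 1.446.
E_I > 1: normal good (luxury).

luxury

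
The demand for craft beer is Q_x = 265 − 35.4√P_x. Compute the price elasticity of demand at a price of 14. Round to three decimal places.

-0.500

At P_x = 14, Q_x = 132.5453.
dQ_x/dP_x = −35.4/(2√P_x) = −35.4/(2·3.7417).
Point elasticity E = (dQ_x/dP_x)·(P_x/Q_x) = -4.7305 × 14/132.5453 ≈ -0.500.
|E| < 1, so demand is inelastic at this price.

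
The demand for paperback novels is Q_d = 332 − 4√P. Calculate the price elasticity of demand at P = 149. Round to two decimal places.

At P = 149, Q_d = 283.1738.
dQ_d/dP = −4/(2√P) = −4/(2·12.2066).
Point elasticity E = (dQ_d/dP)·(P/Q_d) = -0.1638 × 149/283.1738 ≈ -0.09.
|E| < 1, so demand is inelastic at this price.

-0.09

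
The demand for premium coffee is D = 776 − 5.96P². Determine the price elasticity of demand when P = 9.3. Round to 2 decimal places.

At P = 9.3, D = 260.5196.
dD/dP = −2·5.96·P = −110.856.
Point elasticity E = (dD/dP)·(P/D) = -110.856 × 9.3/260.5196 ≈ -3.96.
|E| > 1, so demand is elastic at this price.

-3.96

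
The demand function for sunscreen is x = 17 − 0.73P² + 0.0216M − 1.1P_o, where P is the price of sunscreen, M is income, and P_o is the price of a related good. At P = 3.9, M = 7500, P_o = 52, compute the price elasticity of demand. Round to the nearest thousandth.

First evaluate x: 17 − 0.73(3.9)² + 0.0216(7500) − 1.1(52) = 17 − 11.1033 + 162 − 57.2 = 110.6967.
∂x/∂P = −2·0.73·P = -5.694, so E_p = -5.694·(3.9/110.6967) ≈ -0.201.
|E_p| < 1: demand is inelastic.

-0.201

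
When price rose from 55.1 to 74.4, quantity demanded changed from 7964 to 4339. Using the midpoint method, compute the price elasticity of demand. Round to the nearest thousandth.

-1.977

%ΔQ = (4339 − 7964)/[(7964 + 4339)/2] = -3625/6151.5 ≈ -0.5893.
%Δp = (74.4 − 55.1)/[(55.1 + 74.4)/2] = 19.3/64.75 ≈ 0.2981.
Arc elasticity E = %ΔQ/%Δp ≈ -0.5893/0.2981 ≈ -1.977.
|E| > 1: demand is elastic over this range.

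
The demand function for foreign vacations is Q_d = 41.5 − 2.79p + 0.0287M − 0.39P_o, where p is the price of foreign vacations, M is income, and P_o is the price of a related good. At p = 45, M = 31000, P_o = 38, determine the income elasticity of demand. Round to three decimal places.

1.125

Evaluating quantity at (p, M, P_o) gives Q_d = 41.5 − 2.79(45) + 0.0287(31000) − 0.39(38) = 41.5 − 125.55 + 889.7 − 14.82 = 790.83.
∂Q_d/∂M = +0.0287, so E_I = 0.0287·(31000/790.83) ≈ 1.125.
E_I > 1: normal good (luxury).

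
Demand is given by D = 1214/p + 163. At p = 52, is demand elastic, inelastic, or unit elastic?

inelastic

At p = 52, D = 186.3462.
dD/dp = −1214/p² = −0.449.
Point elasticity E = (dD/dp)·(p/D) = -0.449 × 52/186.3462 ≈ -0.125.
|E| ≈ 0.125 < 1, so demand is inelastic.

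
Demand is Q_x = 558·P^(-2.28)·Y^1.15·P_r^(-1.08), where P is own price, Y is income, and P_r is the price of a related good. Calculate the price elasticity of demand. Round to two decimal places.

-2.28

For a Cobb–Douglas (constant-elasticity) form Q_x = A·P^α·…, the elasticity with respect to P equals the exponent α at every point.
Here the exponent on P is -2.28, so the price elasticity of demand is -2.28.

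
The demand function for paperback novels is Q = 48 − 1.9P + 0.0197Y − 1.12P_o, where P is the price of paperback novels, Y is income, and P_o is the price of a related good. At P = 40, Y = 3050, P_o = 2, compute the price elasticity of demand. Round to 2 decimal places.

-2.55

Evaluating quantity at (P, Y, P_o) gives Q = 48 − 1.9(40) + 0.0197(3050) − 1.12(2) = 48 − 76 + 60.085 − 2.24 = 29.845.
∂Q/∂P = −1.9, so E_p = (−1.9)·(40/29.845) ≈ -2.55.
|E_p| > 1: demand is elastic.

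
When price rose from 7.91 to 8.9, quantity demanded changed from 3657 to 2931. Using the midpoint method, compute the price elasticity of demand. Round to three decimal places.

%ΔQ = (2931 − 3657)/[(3657 + 2931)/2] = -726/3294 ≈ -0.2204.
%Δp = (8.9 − 7.91)/[(7.91 + 8.9)/2] = 0.99/8.405 ≈ 0.1178.
Arc elasticity E = %ΔQ/%Δp ≈ -0.2204/0.1178 ≈ -1.871.
|E| > 1: demand is elastic over this range.

-1.871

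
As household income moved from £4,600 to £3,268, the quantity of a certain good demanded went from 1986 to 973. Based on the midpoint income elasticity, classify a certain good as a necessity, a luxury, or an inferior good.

luxury

%ΔQ = (973 − 1986)/[(1986+973)/2] = -1013/1479.5 ≈ -0.6847.
%ΔM = (3,268 − 4,600)/[(4,600+3,268)/2] = -1332/3934 ≈ -0.3386.
E_I = %ΔQ/%ΔM ≈ 2.022.
E_I > 1: normal good (luxury).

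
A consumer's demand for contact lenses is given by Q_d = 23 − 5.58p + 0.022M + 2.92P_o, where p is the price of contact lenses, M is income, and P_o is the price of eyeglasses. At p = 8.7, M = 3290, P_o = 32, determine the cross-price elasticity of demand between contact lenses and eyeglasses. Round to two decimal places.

Substituting, Q_d = 23 − 5.58(8.7) + 0.022(3290) + 2.92(32) = 23 − 48.546 + 72.38 + 93.44 = 140.274.
∂Q_d/∂P_o = +2.92, so E_xy = 2.92·(32/140.274) ≈ 0.67.
E_xy > 0: the goods are substitutes.

0.67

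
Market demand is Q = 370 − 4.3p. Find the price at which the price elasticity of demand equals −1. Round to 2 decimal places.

For linear demand Q = a − bp, E = −bp/(a − bp). |E| = 1 ⇒ bp = a − bp ⇒ p = a/(2b).
p = 370/(2·4.3) ≈ 43.02.

43.02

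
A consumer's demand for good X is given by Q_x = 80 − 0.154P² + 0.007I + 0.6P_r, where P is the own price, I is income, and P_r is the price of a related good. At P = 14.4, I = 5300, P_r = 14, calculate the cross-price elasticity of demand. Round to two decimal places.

0.09

Substituting, Q_x = 80 − 0.154(14.4)² + 0.007(5300) + 0.6(14) = 80 − 31.9334 + 37.1 + 8.4 = 93.5666.
∂Q_x/∂P_r = +0.6, so E_xy = 0.6·(14/93.5666) ≈ 0.09.
E_xy > 0: the goods are substitutes.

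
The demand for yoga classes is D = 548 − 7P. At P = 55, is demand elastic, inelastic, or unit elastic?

elastic

At P = 55, D = 163.
dD/dP = −7.
Point elasticity E = (dD/dP)·(P/D) = -7 × 55/163 ≈ -2.362.
|E| ≈ 2.362 > 1, so demand is elastic.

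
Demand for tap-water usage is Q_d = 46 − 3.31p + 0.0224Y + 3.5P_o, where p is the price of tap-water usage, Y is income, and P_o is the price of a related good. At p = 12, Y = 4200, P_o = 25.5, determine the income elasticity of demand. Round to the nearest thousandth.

0.496

First evaluate Q_d: 46 − 3.31(12) + 0.0224(4200) + 3.5(25.5) = 46 − 39.72 + 94.08 + 89.25 = 189.61.
∂Q_d/∂Y = +0.0224, so E_I = 0.0224·(4200/189.61) ≈ 0.496.
E_I ∈ (0,1): normal good (necessity).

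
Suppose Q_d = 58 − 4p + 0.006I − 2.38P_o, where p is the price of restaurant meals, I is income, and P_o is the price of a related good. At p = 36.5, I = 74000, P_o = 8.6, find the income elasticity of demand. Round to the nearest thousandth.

1.323

Q_d = 58 − 4(36.5) + 0.006(74000) − 2.38(8.6) = 58 − 146 + 444 − 20.468 = 335.532.
∂Q_d/∂I = +0.006, so E_I = 0.006·(74000/335.532) ≈ 1.323.
E_I > 1: normal good (luxury).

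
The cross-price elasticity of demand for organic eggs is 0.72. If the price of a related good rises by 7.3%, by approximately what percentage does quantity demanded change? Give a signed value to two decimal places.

5.26

%ΔQ ≈ E × %ΔP_y = (0.72) × (7.3%) ≈ 5.26%.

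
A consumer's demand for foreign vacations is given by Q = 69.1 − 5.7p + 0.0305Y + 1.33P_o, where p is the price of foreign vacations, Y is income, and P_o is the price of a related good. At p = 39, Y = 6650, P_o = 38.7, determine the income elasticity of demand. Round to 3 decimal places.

Substituting, Q = 69.1 − 5.7(39) + 0.0305(6650) + 1.33(38.7) = 69.1 − 222.3 + 202.825 + 51.471 = 101.096.
∂Q/∂Y = +0.0305, so E_I = 0.0305·(6650/101.096) ≈ 2.006.
E_I > 1: normal good (luxury).

2.006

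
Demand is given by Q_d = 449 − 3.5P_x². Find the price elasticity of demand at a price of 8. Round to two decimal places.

At P_x = 8, Q_d = 225.
dQ_d/dP_x = −2·3.5·P_x = −56.
Point elasticity E = (dQ_d/dP_x)·(P_x/Q_d) = -56 × 8/225 ≈ -1.99.
|E| > 1, so demand is elastic at this price.

-1.99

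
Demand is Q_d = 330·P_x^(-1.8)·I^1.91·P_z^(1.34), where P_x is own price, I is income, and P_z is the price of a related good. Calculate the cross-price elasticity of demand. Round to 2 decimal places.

1.34

For a Cobb–Douglas (constant-elasticity) form Q_d = A·P_z^α·…, the elasticity with respect to P_z equals the exponent α at every point.
Here the exponent on P_z is 1.34, so the cross-price elasticity of demand is 1.34.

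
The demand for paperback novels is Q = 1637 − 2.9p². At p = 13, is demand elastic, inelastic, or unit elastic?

At p = 13, Q = 1146.9.
dQ/dp = −2·2.9·p = −75.4.
Point elasticity E = (dQ/dp)·(p/Q) = -75.4 × 13/1146.9 ≈ -0.855.
|E| ≈ 0.855 < 1, so demand is inelastic.

inelastic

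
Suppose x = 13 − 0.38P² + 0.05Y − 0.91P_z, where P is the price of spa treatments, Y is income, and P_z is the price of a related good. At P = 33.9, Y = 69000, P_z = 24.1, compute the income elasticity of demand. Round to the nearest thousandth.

First evaluate x: 13 − 0.38(33.9)² + 0.05(69000) − 0.91(24.1) = 13 − 436.6998 + 3450 − 21.931 = 3004.3692.
∂x/∂Y = +0.05, so E_I = 0.05·(69000/3004.3692) ≈ 1.148.
E_I > 1: normal good (luxury).

1.148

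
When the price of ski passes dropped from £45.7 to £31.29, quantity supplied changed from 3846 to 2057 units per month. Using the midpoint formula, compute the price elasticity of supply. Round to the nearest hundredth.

1.62

%Δq = (2057 − 3846)/[(3846 + 2057)/2] = -1789/2951.5 ≈ -0.6061.
%Δp = (31.29 − 45.7)/[(45.7 + 31.29)/2] = -14.41/38.495 ≈ -0.3743.
Arc elasticity E = %Δq/%Δp ≈ -0.6061/-0.3743 ≈ 1.62.
|E| > 1: supply is elastic over this range.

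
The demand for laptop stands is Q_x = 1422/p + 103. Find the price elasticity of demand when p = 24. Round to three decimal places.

At p = 24, Q_x = 162.25.
dQ_x/dp = −1422/p² = −2.4688.
Point elasticity E = (dQ_x/dp)·(p/Q_x) = -2.4688 × 24/162.25 ≈ -0.365.
|E| < 1, so demand is inelastic at this price.

-0.365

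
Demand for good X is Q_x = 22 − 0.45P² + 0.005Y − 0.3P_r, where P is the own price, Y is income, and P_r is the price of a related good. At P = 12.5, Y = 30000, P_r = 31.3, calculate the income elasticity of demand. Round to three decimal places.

Substituting, Q_x = 22 − 0.45(12.5)² + 0.005(30000) − 0.3(31.3) = 22 − 70.3125 + 150 − 9.39 = 92.2975.
∂Q_x/∂Y = +0.005, so E_I = 0.005·(30000/92.2975) ≈ 1.625.
E_I > 1: normal good (luxury).

1.625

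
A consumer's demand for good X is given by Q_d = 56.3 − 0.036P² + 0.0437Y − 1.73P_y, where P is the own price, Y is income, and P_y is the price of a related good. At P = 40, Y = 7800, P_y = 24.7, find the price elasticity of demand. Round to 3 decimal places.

-0.388

Substituting, Q_d = 56.3 − 0.036(40)² + 0.0437(7800) − 1.73(24.7) = 56.3 − 57.6 + 340.86 − 42.731 = 296.829.
∂Q_d/∂P = −2·0.036·P = -2.88, so E_p = -2.88·(40/296.829) ≈ -0.388.
|E_p| < 1: demand is inelastic.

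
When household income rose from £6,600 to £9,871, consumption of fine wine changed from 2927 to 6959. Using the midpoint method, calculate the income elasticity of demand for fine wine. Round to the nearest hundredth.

%ΔQ = (6959 − 2927)/[(2927+6959)/2] = 4032/4943 ≈ 0.8157.
%ΔI = (9,871 − 6,600)/[(6,600+9,871)/2] = 3271/8235.5 ≈ 0.3972.
E_I = %ΔQ/%ΔI ≈ 2.05.
E_I > 1: normal good (luxury).

2.05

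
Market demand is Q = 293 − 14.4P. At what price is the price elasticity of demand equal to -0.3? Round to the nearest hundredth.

4.70

Set −bP/(a − bP) = −0.3 ⇒ bP = 0.3(a − bP) ⇒ bP(1+0.3) = 0.3·a.
P = 0.3·293/(14.4·1.3) ≈ 4.70.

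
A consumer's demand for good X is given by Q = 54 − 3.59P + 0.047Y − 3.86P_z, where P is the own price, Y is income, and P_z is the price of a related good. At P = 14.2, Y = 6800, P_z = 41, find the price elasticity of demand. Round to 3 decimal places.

Q = 54 − 3.59(14.2) + 0.047(6800) − 3.86(41) = 54 − 50.978 + 319.6 − 158.26 = 164.362.
∂Q/∂P = −3.59, so E_p = (−3.59)·(14.2/164.362) ≈ -0.310.
|E_p| < 1: demand is inelastic.

-0.310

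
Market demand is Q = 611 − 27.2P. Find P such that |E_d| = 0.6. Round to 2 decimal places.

Set −bP/(a − bP) = −0.6 ⇒ bP = 0.6(a − bP) ⇒ bP(1+0.6) = 0.6·a.
P = 0.6·611/(27.2·1.6) ≈ 8.42.

8.42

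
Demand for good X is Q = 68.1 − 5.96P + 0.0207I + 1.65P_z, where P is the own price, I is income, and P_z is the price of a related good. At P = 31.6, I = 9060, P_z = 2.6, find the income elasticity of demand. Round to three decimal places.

Substituting, Q = 68.1 − 5.96(31.6) + 0.0207(9060) + 1.65(2.6) = 68.1 − 188.336 + 187.542 + 4.29 = 71.596.
∂Q/∂I = +0.0207, so E_I = 0.0207·(9060/71.596) ≈ 2.619.
E_I > 1: normal good (luxury).

2.619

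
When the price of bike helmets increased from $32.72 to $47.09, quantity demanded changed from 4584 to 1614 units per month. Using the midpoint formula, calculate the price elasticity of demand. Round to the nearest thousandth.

-2.661

%ΔQ = (1614 − 4584)/[(4584 + 1614)/2] = -2970/3099 ≈ -0.9584.
%ΔP = (47.09 − 32.72)/[(32.72 + 47.09)/2] = 14.37/39.905 ≈ 0.3601.
Arc elasticity E = %ΔQ/%ΔP ≈ -0.9584/0.3601 ≈ -2.661.
|E| > 1: demand is elastic over this range.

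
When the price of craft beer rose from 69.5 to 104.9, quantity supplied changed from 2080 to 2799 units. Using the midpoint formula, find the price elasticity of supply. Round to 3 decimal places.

%Δq = (2799 − 2080)/[(2080 + 2799)/2] = 719/2439.5 ≈ 0.2947.
%ΔP = (104.9 − 69.5)/[(69.5 + 104.9)/2] = 35.4/87.2 ≈ 0.4060.
Arc elasticity E = %Δq/%ΔP ≈ 0.2947/0.4060 ≈ 0.726.
|E| < 1: supply is inelastic over this range.

0.726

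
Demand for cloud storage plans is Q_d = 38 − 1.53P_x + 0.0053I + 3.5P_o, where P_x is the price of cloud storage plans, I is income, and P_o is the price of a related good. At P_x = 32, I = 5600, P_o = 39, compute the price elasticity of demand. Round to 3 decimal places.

-0.315

Evaluating quantity at (P_x, I, P_o) gives Q_d = 38 − 1.53(32) + 0.0053(5600) + 3.5(39) = 38 − 48.96 + 29.68 + 136.5 = 155.22.
∂Q_d/∂P_x = −1.53, so E_p = (−1.53)·(32/155.22) ≈ -0.315.
|E_p| < 1: demand is inelastic.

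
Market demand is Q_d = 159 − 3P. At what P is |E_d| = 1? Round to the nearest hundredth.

For linear demand Q_d = a − bP, E = −bP/(a − bP). |E| = 1 ⇒ bP = a − bP ⇒ P = a/(2b).
P = 159/(2·3) = 26.50.

26.50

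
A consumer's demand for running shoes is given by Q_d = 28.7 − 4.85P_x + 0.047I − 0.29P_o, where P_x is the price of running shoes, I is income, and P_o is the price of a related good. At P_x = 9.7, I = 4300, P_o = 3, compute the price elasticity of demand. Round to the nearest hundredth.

-0.26

First evaluate Q_d: 28.7 − 4.85(9.7) + 0.047(4300) − 0.29(3) = 28.7 − 47.045 + 202.1 − 0.87 = 182.885.
∂Q_d/∂P_x = −4.85, so E_p = (−4.85)·(9.7/182.885) ≈ -0.26.
|E_p| < 1: demand is inelastic.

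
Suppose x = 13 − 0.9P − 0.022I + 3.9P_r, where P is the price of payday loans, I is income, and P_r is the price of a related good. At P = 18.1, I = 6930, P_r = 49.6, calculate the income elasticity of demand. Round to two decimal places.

-4.05

Substituting, x = 13 − 0.9(18.1) − 0.022(6930) + 3.9(49.6) = 13 − 16.29 − 152.46 + 193.44 = 37.69.
∂x/∂I = −0.022, so E_I = -0.022·(6930/37.69) ≈ -4.05.
E_I < 0: inferior good.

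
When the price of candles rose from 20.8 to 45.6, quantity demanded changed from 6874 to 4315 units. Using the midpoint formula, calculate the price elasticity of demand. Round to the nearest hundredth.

%ΔQ = (4315 − 6874)/[(6874 + 4315)/2] = -2559/5594.5 ≈ -0.4574.
%ΔP = (45.6 − 20.8)/[(20.8 + 45.6)/2] = 24.8/33.2 ≈ 0.7470.
Arc elasticity E = %ΔQ/%ΔP ≈ -0.4574/0.7470 ≈ -0.61.
|E| < 1: demand is inelastic over this range.

-0.61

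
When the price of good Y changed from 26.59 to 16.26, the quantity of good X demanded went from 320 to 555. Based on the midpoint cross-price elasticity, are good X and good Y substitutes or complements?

complements

%ΔQ_x = (555 − 320)/[(320+555)/2] = 235/437.5 ≈ 0.5371.
%ΔP_y = (16.26 − 26.59)/[(26.59+16.26)/2] ≈ -0.4821.
E_xy = 0.5371/-0.4821 ≈ -1.114.
E_xy < 0, so the goods are complements.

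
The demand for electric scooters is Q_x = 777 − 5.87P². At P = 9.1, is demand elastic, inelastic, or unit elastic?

At P = 9.1, Q_x = 290.9053.
dQ_x/dP = −2·5.87·P = −106.834.
Point elasticity E = (dQ_x/dP)·(P/Q_x) = -106.834 × 9.1/290.9053 ≈ -3.342.
|E| ≈ 3.342 > 1, so demand is elastic.

elastic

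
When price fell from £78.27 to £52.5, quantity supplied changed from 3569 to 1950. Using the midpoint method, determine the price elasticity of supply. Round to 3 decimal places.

%Δq = (1950 − 3569)/[(3569 + 1950)/2] = -1619/2759.5 ≈ -0.5867.
%ΔP = (52.5 − 78.27)/[(78.27 + 52.5)/2] = -25.77/65.385 ≈ -0.3941.
Arc elasticity E = %Δq/%ΔP ≈ -0.5867/-0.3941 ≈ 1.489.
|E| > 1: supply is elastic over this range.

1.489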